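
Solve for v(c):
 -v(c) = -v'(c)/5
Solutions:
 v(c) = C1*exp(5*c)


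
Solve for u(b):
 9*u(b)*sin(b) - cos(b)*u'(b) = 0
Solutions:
 u(b) = C1/cos(b)^9


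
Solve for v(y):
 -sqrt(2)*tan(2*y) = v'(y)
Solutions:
 v(y) = C1 + sqrt(2)*log(cos(2*y))/2


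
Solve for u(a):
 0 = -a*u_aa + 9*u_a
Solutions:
 u(a) = C1 + C2*a^10


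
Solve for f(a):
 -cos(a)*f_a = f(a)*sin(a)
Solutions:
 f(a) = C1*cos(a)


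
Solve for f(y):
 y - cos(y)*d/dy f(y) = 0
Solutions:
 f(y) = C1 + Integral(y/cos(y), y)


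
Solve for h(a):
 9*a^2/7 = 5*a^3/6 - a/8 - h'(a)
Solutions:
 h(a) = C1 + 5*a^4/24 - 3*a^3/7 - a^2/16


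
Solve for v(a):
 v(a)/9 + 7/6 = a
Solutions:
 v(a) = 9*a - 21/2


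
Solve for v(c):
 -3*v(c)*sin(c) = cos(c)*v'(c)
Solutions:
 v(c) = C1*cos(c)^3


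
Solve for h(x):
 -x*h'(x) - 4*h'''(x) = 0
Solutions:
 h(x) = C1 + Integral(C2*airyai(-2^(1/3)*x/2) + C3*airybi(-2^(1/3)*x/2), x)


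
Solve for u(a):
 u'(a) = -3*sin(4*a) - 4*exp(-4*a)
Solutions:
 u(a) = C1 + 3*cos(4*a)/4 + exp(-4*a)


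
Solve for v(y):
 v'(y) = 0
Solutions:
 v(y) = C1


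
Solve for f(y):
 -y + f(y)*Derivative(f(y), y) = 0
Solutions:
 f(y) = -sqrt(C1 + y^2)
 f(y) = sqrt(C1 + y^2)


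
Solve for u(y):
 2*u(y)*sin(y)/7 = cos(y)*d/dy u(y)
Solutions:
 u(y) = C1/cos(y)^(2/7)


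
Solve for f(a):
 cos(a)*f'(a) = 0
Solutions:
 f(a) = C1


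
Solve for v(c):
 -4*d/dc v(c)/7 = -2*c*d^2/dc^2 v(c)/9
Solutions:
 v(c) = C1 + C2*c^(25/7)


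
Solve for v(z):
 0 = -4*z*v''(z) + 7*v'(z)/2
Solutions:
 v(z) = C1 + C2*z^(15/8)


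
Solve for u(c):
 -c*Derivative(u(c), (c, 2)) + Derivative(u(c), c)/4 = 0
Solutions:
 u(c) = C1 + C2*c^(5/4)


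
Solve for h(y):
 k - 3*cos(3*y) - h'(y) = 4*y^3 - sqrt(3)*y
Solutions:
 h(y) = C1 + k*y - y^4 + sqrt(3)*y^2/2 - sin(3*y)


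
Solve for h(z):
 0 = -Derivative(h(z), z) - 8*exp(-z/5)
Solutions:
 h(z) = C1 + 40*exp(-z/5)


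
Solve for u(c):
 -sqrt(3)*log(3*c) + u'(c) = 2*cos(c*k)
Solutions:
 u(c) = C1 + sqrt(3)*c*(log(c) - 1) + sqrt(3)*c*log(3) + 2*Piecewise((sin(c*k)/k, Ne(k, 0)), (c, True))


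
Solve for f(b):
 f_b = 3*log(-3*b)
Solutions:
 f(b) = C1 + 3*b*log(-b) + 3*b*(-1 + log(3))


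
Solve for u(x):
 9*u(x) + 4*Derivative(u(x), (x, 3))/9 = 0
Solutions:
 u(x) = C3*exp(-3*6^(1/3)*x/2) + (C1*sin(3*2^(1/3)*3^(5/6)*x/4) + C2*cos(3*2^(1/3)*3^(5/6)*x/4))*exp(3*6^(1/3)*x/4)


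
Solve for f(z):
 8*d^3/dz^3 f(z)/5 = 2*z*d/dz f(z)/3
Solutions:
 f(z) = C1 + Integral(C2*airyai(90^(1/3)*z/6) + C3*airybi(90^(1/3)*z/6), z)


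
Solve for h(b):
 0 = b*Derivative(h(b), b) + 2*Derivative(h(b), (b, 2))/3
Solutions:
 h(b) = C1 + C2*erf(sqrt(3)*b/2)


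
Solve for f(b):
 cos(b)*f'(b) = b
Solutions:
 f(b) = C1 + Integral(b/cos(b), b)


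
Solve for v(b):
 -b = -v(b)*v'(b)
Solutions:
 v(b) = -sqrt(C1 + b^2)
 v(b) = sqrt(C1 + b^2)


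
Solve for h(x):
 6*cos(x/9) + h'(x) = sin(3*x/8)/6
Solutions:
 h(x) = C1 - 54*sin(x/9) - 4*cos(3*x/8)/9


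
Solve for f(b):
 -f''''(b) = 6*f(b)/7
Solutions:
 f(b) = (C1*sin(14^(3/4)*3^(1/4)*b/14) + C2*cos(14^(3/4)*3^(1/4)*b/14))*exp(-14^(3/4)*3^(1/4)*b/14) + (C3*sin(14^(3/4)*3^(1/4)*b/14) + C4*cos(14^(3/4)*3^(1/4)*b/14))*exp(14^(3/4)*3^(1/4)*b/14)


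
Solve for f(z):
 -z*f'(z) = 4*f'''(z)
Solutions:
 f(z) = C1 + Integral(C2*airyai(-2^(1/3)*z/2) + C3*airybi(-2^(1/3)*z/2), z)


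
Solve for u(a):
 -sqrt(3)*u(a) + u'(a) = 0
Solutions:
 u(a) = C1*exp(sqrt(3)*a)


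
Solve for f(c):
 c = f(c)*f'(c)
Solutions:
 f(c) = -sqrt(C1 + c^2)
 f(c) = sqrt(C1 + c^2)


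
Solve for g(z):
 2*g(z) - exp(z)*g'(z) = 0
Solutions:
 g(z) = C1*exp(-2*exp(-z))


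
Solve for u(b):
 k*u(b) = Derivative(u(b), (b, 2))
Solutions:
 u(b) = C1*exp(-b*sqrt(k)) + C2*exp(b*sqrt(k))


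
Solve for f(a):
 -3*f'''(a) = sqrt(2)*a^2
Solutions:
 f(a) = C1 + C2*a + C3*a^2 - sqrt(2)*a^5/180


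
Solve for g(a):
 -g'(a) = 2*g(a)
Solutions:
 g(a) = C1*exp(-2*a)


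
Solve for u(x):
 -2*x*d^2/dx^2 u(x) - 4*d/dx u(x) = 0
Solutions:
 u(x) = C1 + C2/x


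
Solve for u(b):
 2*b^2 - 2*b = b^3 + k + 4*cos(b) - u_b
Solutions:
 u(b) = C1 + b^4/4 - 2*b^3/3 + b^2 + b*k + 4*sin(b)


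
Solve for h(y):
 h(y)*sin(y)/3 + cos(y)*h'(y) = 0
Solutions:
 h(y) = C1*cos(y)^(1/3)


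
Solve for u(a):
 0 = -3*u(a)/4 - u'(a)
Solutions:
 u(a) = C1*exp(-3*a/4)


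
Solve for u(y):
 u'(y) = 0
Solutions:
 u(y) = C1


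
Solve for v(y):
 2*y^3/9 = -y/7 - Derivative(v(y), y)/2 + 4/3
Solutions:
 v(y) = C1 - y^4/9 - y^2/7 + 8*y/3


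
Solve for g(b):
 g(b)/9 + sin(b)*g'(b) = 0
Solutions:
 g(b) = C1*(cos(b) + 1)^(1/18)/(cos(b) - 1)^(1/18)


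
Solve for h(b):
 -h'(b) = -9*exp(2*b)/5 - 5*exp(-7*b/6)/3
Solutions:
 h(b) = C1 + 9*exp(2*b)/10 - 10*exp(-7*b/6)/7


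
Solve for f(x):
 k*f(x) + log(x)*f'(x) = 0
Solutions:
 f(x) = C1*exp(-k*li(x))


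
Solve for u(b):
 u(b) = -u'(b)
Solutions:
 u(b) = C1*exp(-b)


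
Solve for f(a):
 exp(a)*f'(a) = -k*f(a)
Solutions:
 f(a) = C1*exp(k*exp(-a))


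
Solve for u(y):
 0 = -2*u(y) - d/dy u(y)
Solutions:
 u(y) = C1*exp(-2*y)


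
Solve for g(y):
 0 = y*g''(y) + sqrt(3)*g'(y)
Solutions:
 g(y) = C1 + C2*y^(1 - sqrt(3))


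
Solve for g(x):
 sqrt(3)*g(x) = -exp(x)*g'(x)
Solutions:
 g(x) = C1*exp(sqrt(3)*exp(-x))


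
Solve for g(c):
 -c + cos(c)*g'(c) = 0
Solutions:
 g(c) = C1 + Integral(c/cos(c), c)


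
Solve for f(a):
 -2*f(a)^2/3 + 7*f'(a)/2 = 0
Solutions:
 f(a) = -21/(C1 + 4*a)


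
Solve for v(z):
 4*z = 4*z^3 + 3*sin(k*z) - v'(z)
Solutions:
 v(z) = C1 + z^4 - 2*z^2 - 3*cos(k*z)/k


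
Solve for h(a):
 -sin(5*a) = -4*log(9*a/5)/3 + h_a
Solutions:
 h(a) = C1 + 4*a*log(a)/3 - 2*a*log(5) - 4*a/3 + 2*a*log(15)/3 + 2*a*log(3) + cos(5*a)/5


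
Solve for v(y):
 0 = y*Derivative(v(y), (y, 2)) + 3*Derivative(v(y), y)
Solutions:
 v(y) = C1 + C2/y^2


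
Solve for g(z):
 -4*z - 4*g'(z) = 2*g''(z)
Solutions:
 g(z) = C1 + C2*exp(-2*z) - z^2/2 + z/2


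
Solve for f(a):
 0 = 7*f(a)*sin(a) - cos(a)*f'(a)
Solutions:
 f(a) = C1/cos(a)^7


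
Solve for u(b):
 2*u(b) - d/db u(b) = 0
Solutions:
 u(b) = C1*exp(2*b)


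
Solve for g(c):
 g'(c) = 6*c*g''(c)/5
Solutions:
 g(c) = C1 + C2*c^(11/6)


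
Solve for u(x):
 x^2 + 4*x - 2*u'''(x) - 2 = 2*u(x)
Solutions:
 u(x) = C3*exp(-x) + x^2/2 + 2*x + (C1*sin(sqrt(3)*x/2) + C2*cos(sqrt(3)*x/2))*exp(x/2) - 1


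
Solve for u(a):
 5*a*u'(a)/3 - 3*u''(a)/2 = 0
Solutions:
 u(a) = C1 + C2*erfi(sqrt(5)*a/3)


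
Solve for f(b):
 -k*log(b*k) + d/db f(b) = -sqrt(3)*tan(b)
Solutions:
 f(b) = C1 + b*k*(log(b*k) - 1) + sqrt(3)*log(cos(b))


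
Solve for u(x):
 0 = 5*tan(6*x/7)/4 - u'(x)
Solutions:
 u(x) = C1 - 35*log(cos(6*x/7))/24


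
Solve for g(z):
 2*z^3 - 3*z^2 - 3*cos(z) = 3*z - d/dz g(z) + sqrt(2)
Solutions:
 g(z) = C1 - z^4/2 + z^3 + 3*z^2/2 + sqrt(2)*z + 3*sin(z)


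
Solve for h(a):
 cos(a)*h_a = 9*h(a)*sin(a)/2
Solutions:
 h(a) = C1/cos(a)^(9/2)


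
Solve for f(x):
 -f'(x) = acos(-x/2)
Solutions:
 f(x) = C1 - x*acos(-x/2) - sqrt(4 - x^2)


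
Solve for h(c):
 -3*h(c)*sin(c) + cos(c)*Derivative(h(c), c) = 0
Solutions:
 h(c) = C1/cos(c)^3


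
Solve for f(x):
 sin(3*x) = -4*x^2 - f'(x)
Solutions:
 f(x) = C1 - 4*x^3/3 + cos(3*x)/3


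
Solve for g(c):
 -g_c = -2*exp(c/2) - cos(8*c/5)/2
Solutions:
 g(c) = C1 + 4*exp(c/2) + 5*sin(8*c/5)/16


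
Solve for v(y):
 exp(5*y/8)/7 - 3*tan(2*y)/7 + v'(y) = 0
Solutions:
 v(y) = C1 - 8*exp(5*y/8)/35 - 3*log(cos(2*y))/14


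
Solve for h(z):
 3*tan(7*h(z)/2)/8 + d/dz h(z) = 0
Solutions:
 h(z) = -2*asin(C1*exp(-21*z/16))/7 + 2*pi/7
 h(z) = 2*asin(C1*exp(-21*z/16))/7


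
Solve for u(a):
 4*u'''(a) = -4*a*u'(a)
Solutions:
 u(a) = C1 + Integral(C2*airyai(-a) + C3*airybi(-a), a)


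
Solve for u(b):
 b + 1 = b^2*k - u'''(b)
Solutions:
 u(b) = C1 + C2*b + C3*b^2 + b^5*k/60 - b^4/24 - b^3/6


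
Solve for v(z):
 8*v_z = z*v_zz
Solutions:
 v(z) = C1 + C2*z^9


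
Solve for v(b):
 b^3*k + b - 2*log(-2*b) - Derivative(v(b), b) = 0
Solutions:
 v(b) = C1 + b^4*k/4 + b^2/2 - 2*b*log(-b) + 2*b*(1 - log(2))


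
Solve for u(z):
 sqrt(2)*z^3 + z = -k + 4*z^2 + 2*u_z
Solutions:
 u(z) = C1 + k*z/2 + sqrt(2)*z^4/8 - 2*z^3/3 + z^2/4


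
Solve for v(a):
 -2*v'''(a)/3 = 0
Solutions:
 v(a) = C1 + C2*a + C3*a^2


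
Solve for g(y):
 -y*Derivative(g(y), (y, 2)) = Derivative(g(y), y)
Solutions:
 g(y) = C1 + C2*log(y)


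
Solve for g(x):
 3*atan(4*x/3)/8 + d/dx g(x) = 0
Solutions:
 g(x) = C1 - 3*x*atan(4*x/3)/8 + 9*log(16*x^2 + 9)/64


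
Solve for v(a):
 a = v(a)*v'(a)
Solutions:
 v(a) = -sqrt(C1 + a^2)
 v(a) = sqrt(C1 + a^2)


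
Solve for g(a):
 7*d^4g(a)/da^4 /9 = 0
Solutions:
 g(a) = C1 + C2*a + C3*a^2 + C4*a^3


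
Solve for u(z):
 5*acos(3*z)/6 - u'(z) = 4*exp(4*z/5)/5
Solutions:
 u(z) = C1 + 5*z*acos(3*z)/6 - 5*sqrt(1 - 9*z^2)/18 - exp(4*z/5)


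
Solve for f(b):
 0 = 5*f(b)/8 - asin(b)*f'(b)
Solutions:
 f(b) = C1*exp(5*Integral(1/asin(b), b)/8)


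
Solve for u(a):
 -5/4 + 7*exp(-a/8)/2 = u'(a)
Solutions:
 u(a) = C1 - 5*a/4 - 28*exp(-a/8)


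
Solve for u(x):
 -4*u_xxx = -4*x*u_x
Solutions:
 u(x) = C1 + Integral(C2*airyai(x) + C3*airybi(x), x)


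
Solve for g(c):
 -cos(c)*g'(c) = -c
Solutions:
 g(c) = C1 + Integral(c/cos(c), c)


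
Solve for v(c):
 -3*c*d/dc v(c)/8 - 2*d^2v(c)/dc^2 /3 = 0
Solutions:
 v(c) = C1 + C2*erf(3*sqrt(2)*c/8)


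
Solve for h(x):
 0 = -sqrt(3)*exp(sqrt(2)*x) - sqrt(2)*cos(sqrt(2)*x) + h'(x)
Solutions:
 h(x) = C1 + sqrt(6)*exp(sqrt(2)*x)/2 + sin(sqrt(2)*x)


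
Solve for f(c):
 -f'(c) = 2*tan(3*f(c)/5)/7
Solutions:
 f(c) = -5*asin(C1*exp(-6*c/35))/3 + 5*pi/3
 f(c) = 5*asin(C1*exp(-6*c/35))/3


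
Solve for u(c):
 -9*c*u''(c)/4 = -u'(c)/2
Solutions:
 u(c) = C1 + C2*c^(11/9)


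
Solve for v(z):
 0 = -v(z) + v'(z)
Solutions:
 v(z) = C1*exp(z)


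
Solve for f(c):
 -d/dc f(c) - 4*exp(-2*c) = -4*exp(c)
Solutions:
 f(c) = C1 + 4*exp(c) + 2*exp(-2*c)


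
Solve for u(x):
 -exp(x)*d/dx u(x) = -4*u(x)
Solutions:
 u(x) = C1*exp(-4*exp(-x))


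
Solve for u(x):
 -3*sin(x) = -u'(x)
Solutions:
 u(x) = C1 - 3*cos(x)


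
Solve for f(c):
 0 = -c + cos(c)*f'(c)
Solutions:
 f(c) = C1 + Integral(c/cos(c), c)


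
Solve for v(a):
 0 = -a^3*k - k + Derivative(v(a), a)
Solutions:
 v(a) = C1 + a^4*k/4 + a*k


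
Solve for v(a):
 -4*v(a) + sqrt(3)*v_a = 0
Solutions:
 v(a) = C1*exp(4*sqrt(3)*a/3)


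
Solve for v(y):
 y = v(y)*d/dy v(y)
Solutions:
 v(y) = -sqrt(C1 + y^2)
 v(y) = sqrt(C1 + y^2)


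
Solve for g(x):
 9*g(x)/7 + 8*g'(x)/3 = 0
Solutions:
 g(x) = C1*exp(-27*x/56)


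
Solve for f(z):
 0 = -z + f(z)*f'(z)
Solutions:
 f(z) = -sqrt(C1 + z^2)
 f(z) = sqrt(C1 + z^2)


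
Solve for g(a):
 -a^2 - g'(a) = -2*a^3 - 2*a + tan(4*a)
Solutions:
 g(a) = C1 + a^4/2 - a^3/3 + a^2 + log(cos(4*a))/4


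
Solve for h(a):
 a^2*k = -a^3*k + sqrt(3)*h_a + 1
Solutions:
 h(a) = C1 + sqrt(3)*a^4*k/12 + sqrt(3)*a^3*k/9 - sqrt(3)*a/3


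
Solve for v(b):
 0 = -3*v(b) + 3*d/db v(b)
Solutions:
 v(b) = C1*exp(b)


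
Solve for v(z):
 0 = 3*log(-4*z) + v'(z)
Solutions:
 v(z) = C1 - 3*z*log(-z) + 3*z*(1 - 2*log(2))


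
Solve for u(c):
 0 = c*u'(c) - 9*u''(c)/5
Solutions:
 u(c) = C1 + C2*erfi(sqrt(10)*c/6)


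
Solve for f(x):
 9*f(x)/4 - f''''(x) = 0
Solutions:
 f(x) = C1*exp(-sqrt(6)*x/2) + C2*exp(sqrt(6)*x/2) + C3*sin(sqrt(6)*x/2) + C4*cos(sqrt(6)*x/2)


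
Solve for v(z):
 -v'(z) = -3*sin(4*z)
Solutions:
 v(z) = C1 - 3*cos(4*z)/4


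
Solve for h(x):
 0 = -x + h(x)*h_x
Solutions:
 h(x) = -sqrt(C1 + x^2)
 h(x) = sqrt(C1 + x^2)


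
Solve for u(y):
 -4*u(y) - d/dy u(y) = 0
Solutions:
 u(y) = C1*exp(-4*y)


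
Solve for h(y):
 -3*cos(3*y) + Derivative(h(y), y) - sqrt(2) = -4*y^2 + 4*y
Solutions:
 h(y) = C1 - 4*y^3/3 + 2*y^2 + sqrt(2)*y + sin(3*y)


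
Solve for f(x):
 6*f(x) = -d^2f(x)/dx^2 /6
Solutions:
 f(x) = C1*sin(6*x) + C2*cos(6*x)


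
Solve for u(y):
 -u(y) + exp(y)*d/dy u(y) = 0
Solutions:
 u(y) = C1*exp(-exp(-y))


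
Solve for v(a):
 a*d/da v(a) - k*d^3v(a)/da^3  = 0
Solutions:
 v(a) = C1 + Integral(C2*airyai(a*(1/k)^(1/3)) + C3*airybi(a*(1/k)^(1/3)), a)


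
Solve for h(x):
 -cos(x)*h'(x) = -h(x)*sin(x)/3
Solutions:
 h(x) = C1/cos(x)^(1/3)


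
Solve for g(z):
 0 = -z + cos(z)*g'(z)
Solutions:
 g(z) = C1 + Integral(z/cos(z), z)


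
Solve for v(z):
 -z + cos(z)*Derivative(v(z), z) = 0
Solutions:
 v(z) = C1 + Integral(z/cos(z), z)


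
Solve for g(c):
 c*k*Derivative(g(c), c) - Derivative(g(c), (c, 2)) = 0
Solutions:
 g(c) = Piecewise((-sqrt(2)*sqrt(pi)*C1*erf(sqrt(2)*c*sqrt(-k)/2)/(2*sqrt(-k)) - C2, (k > 0) | (k < 0)), (-C1*c - C2, True))


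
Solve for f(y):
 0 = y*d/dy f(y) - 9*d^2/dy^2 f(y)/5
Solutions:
 f(y) = C1 + C2*erfi(sqrt(10)*y/6)


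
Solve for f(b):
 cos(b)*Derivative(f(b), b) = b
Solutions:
 f(b) = C1 + Integral(b/cos(b), b)


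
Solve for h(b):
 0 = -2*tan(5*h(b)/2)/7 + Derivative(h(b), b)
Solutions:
 h(b) = -2*asin(C1*exp(5*b/7))/5 + 2*pi/5
 h(b) = 2*asin(C1*exp(5*b/7))/5


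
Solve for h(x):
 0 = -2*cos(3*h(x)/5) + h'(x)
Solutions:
 -2*x - 5*log(sin(3*h(x)/5) - 1)/6 + 5*log(sin(3*h(x)/5) + 1)/6 = C1


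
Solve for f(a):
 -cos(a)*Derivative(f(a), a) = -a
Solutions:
 f(a) = C1 + Integral(a/cos(a), a)


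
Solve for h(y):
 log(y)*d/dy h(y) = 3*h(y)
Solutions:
 h(y) = C1*exp(3*li(y))


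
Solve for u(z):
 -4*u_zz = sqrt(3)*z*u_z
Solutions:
 u(z) = C1 + C2*erf(sqrt(2)*3^(1/4)*z/4)


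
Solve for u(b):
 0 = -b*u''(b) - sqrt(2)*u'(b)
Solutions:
 u(b) = C1 + C2*b^(1 - sqrt(2))


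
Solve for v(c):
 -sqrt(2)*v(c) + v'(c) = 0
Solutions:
 v(c) = C1*exp(sqrt(2)*c)


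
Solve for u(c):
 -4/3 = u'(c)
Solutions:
 u(c) = C1 - 4*c/3


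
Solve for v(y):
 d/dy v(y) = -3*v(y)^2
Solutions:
 v(y) = 1/(C1 + 3*y)


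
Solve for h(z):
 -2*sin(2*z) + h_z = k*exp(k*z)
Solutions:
 h(z) = C1 + exp(k*z) - cos(2*z)


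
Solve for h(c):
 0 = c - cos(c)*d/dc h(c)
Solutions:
 h(c) = C1 + Integral(c/cos(c), c)


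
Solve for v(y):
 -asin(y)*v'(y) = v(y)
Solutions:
 v(y) = C1*exp(-Integral(1/asin(y), y))


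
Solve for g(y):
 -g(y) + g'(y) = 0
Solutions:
 g(y) = C1*exp(y)


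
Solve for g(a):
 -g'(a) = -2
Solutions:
 g(a) = C1 + 2*a


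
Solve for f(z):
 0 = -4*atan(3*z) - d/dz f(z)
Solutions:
 f(z) = C1 - 4*z*atan(3*z) + 2*log(9*z^2 + 1)/3


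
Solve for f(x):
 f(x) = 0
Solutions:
 f(x) = 0


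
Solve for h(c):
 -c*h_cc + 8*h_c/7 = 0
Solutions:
 h(c) = C1 + C2*c^(15/7)


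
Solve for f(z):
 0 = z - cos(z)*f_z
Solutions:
 f(z) = C1 + Integral(z/cos(z), z)


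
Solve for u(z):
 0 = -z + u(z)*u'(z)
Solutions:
 u(z) = -sqrt(C1 + z^2)
 u(z) = sqrt(C1 + z^2)


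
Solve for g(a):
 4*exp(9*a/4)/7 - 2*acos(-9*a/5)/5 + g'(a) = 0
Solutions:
 g(a) = C1 + 2*a*acos(-9*a/5)/5 + 2*sqrt(25 - 81*a^2)/45 - 16*exp(9*a/4)/63


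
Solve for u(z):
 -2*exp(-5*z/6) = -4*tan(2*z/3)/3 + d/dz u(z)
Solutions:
 u(z) = C1 + log(tan(2*z/3)^2 + 1) + 12*exp(-5*z/6)/5


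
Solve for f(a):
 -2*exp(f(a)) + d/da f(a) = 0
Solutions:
 f(a) = log(-1/(C1 + 2*a))


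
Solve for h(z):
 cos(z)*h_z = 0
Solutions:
 h(z) = C1


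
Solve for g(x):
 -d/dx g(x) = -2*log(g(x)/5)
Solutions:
 Integral(1/(-log(_y) + log(5)), (_y, g(x)))/2 = C1 - x


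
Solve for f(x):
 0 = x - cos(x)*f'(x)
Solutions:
 f(x) = C1 + Integral(x/cos(x), x)


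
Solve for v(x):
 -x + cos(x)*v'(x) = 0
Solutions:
 v(x) = C1 + Integral(x/cos(x), x)


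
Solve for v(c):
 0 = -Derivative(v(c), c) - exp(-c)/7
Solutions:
 v(c) = C1 + exp(-c)/7


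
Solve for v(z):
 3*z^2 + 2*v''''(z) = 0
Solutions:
 v(z) = C1 + C2*z + C3*z^2 + C4*z^3 - z^6/240


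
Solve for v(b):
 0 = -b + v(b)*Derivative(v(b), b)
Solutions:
 v(b) = -sqrt(C1 + b^2)
 v(b) = sqrt(C1 + b^2)


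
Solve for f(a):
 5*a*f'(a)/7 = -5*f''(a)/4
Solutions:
 f(a) = C1 + C2*erf(sqrt(14)*a/7)


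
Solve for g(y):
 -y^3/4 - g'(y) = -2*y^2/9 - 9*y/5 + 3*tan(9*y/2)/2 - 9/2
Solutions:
 g(y) = C1 - y^4/16 + 2*y^3/27 + 9*y^2/10 + 9*y/2 + log(cos(9*y/2))/3


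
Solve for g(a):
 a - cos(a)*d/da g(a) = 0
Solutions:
 g(a) = C1 + Integral(a/cos(a), a)


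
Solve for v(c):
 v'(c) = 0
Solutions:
 v(c) = C1


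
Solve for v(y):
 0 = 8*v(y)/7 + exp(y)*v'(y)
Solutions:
 v(y) = C1*exp(8*exp(-y)/7)


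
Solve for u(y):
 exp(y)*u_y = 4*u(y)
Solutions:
 u(y) = C1*exp(-4*exp(-y))


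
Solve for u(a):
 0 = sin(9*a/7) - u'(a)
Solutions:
 u(a) = C1 - 7*cos(9*a/7)/9


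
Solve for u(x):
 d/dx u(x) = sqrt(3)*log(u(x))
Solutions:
 li(u(x)) = C1 + sqrt(3)*x


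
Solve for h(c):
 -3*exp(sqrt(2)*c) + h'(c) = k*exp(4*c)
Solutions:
 h(c) = C1 + k*exp(4*c)/4 + 3*sqrt(2)*exp(sqrt(2)*c)/2


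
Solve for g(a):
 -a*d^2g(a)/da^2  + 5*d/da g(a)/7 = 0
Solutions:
 g(a) = C1 + C2*a^(12/7)


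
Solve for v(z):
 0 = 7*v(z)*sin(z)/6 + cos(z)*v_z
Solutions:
 v(z) = C1*cos(z)^(7/6)


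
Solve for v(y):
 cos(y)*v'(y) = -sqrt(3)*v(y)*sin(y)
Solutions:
 v(y) = C1*cos(y)^(sqrt(3))


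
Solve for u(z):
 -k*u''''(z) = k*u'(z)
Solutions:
 u(z) = C1 + C4*exp(-z) + (C2*sin(sqrt(3)*z/2) + C3*cos(sqrt(3)*z/2))*exp(z/2)


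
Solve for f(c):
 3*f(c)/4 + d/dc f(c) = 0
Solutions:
 f(c) = C1*exp(-3*c/4)


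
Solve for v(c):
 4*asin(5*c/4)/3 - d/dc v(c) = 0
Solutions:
 v(c) = C1 + 4*c*asin(5*c/4)/3 + 4*sqrt(16 - 25*c^2)/15


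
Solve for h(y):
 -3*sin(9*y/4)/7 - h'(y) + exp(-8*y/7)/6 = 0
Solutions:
 h(y) = C1 + 4*cos(9*y/4)/21 - 7*exp(-8*y/7)/48


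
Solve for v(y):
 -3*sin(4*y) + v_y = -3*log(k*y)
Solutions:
 v(y) = C1 - 3*y*log(k*y) + 3*y - 3*cos(4*y)/4


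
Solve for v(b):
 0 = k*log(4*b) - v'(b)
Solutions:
 v(b) = C1 + b*k*log(b) - b*k + b*k*log(4)


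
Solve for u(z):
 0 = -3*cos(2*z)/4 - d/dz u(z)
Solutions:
 u(z) = C1 - 3*sin(2*z)/8


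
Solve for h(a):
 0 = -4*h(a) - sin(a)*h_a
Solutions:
 h(a) = C1*(cos(a)^2 + 2*cos(a) + 1)/(cos(a)^2 - 2*cos(a) + 1)


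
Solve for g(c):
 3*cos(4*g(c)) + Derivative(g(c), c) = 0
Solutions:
 g(c) = -asin((C1 + exp(24*c))/(C1 - exp(24*c)))/4 + pi/4
 g(c) = asin((C1 + exp(24*c))/(C1 - exp(24*c)))/4


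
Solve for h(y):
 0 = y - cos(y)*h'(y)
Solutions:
 h(y) = C1 + Integral(y/cos(y), y)


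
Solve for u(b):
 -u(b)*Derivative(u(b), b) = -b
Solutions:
 u(b) = -sqrt(C1 + b^2)
 u(b) = sqrt(C1 + b^2)


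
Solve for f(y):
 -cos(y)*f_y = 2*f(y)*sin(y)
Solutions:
 f(y) = C1*cos(y)^2


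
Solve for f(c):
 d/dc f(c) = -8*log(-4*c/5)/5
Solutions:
 f(c) = C1 - 8*c*log(-c)/5 + 8*c*(-2*log(2) + 1 + log(5))/5


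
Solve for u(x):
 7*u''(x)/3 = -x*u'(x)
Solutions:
 u(x) = C1 + C2*erf(sqrt(42)*x/14)


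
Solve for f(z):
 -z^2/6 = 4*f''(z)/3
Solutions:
 f(z) = C1 + C2*z - z^4/96


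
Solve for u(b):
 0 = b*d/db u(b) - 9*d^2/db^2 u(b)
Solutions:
 u(b) = C1 + C2*erfi(sqrt(2)*b/6)


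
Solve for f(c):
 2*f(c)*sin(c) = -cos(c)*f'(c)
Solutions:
 f(c) = C1*cos(c)^2


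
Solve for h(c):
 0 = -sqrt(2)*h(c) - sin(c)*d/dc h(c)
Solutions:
 h(c) = C1*(cos(c) + 1)^(sqrt(2)/2)/(cos(c) - 1)^(sqrt(2)/2)


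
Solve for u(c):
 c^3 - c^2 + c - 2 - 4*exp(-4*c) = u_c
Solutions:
 u(c) = C1 + c^4/4 - c^3/3 + c^2/2 - 2*c + exp(-4*c)


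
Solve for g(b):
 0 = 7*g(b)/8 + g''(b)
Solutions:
 g(b) = C1*sin(sqrt(14)*b/4) + C2*cos(sqrt(14)*b/4)


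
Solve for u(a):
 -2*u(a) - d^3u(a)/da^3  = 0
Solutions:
 u(a) = C3*exp(-2^(1/3)*a) + (C1*sin(2^(1/3)*sqrt(3)*a/2) + C2*cos(2^(1/3)*sqrt(3)*a/2))*exp(2^(1/3)*a/2)


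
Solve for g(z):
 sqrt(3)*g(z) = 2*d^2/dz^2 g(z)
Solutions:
 g(z) = C1*exp(-sqrt(2)*3^(1/4)*z/2) + C2*exp(sqrt(2)*3^(1/4)*z/2)


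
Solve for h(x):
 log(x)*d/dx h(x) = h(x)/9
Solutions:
 h(x) = C1*exp(li(x)/9)


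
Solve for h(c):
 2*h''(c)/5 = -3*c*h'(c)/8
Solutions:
 h(c) = C1 + C2*erf(sqrt(30)*c/8)


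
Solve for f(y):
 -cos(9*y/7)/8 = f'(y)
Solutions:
 f(y) = C1 - 7*sin(9*y/7)/72


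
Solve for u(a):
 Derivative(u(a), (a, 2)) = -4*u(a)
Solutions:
 u(a) = C1*sin(2*a) + C2*cos(2*a)


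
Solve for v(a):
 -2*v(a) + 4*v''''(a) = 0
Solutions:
 v(a) = C1*exp(-2^(3/4)*a/2) + C2*exp(2^(3/4)*a/2) + C3*sin(2^(3/4)*a/2) + C4*cos(2^(3/4)*a/2)


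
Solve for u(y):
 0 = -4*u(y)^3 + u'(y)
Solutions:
 u(y) = -sqrt(2)*sqrt(-1/(C1 + 4*y))/2
 u(y) = sqrt(2)*sqrt(-1/(C1 + 4*y))/2


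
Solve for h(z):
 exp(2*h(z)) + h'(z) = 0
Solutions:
 h(z) = log(-sqrt(-1/(C1 - z))) - log(2)/2
 h(z) = log(-1/(C1 - z))/2 - log(2)/2


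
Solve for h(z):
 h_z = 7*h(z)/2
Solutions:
 h(z) = C1*exp(7*z/2)


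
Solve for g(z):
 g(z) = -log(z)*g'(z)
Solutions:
 g(z) = C1*exp(-li(z))


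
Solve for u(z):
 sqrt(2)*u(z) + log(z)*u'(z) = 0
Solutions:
 u(z) = C1*exp(-sqrt(2)*li(z))


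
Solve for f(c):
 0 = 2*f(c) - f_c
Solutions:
 f(c) = C1*exp(2*c)


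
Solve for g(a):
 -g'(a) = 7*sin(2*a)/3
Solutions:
 g(a) = C1 + 7*cos(2*a)/6


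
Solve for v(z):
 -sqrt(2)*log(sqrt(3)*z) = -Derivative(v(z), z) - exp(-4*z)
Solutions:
 v(z) = C1 + sqrt(2)*z*log(z) + sqrt(2)*z*(-1 + log(3)/2) + exp(-4*z)/4


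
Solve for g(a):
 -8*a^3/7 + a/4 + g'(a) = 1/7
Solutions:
 g(a) = C1 + 2*a^4/7 - a^2/8 + a/7


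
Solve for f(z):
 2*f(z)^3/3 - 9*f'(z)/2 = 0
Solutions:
 f(z) = -3*sqrt(6)*sqrt(-1/(C1 + 4*z))/2
 f(z) = 3*sqrt(6)*sqrt(-1/(C1 + 4*z))/2


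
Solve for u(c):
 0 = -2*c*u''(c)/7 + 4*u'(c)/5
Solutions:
 u(c) = C1 + C2*c^(19/5)


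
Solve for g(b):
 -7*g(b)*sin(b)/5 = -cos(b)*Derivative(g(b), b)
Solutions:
 g(b) = C1/cos(b)^(7/5)


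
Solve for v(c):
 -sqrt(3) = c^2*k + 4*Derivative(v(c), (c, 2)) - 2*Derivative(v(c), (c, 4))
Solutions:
 v(c) = C1 + C2*c + C3*exp(-sqrt(2)*c) + C4*exp(sqrt(2)*c) - c^4*k/48 + c^2*(-k - sqrt(3))/8


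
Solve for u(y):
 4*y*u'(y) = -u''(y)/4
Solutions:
 u(y) = C1 + C2*erf(2*sqrt(2)*y)


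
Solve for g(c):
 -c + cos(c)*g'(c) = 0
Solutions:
 g(c) = C1 + Integral(c/cos(c), c)


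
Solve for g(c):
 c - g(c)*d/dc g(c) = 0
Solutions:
 g(c) = -sqrt(C1 + c^2)
 g(c) = sqrt(C1 + c^2)


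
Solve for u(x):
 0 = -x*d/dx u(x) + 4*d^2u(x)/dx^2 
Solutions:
 u(x) = C1 + C2*erfi(sqrt(2)*x/4)


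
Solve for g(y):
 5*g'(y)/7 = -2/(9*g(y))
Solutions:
 g(y) = -sqrt(C1 - 140*y)/15
 g(y) = sqrt(C1 - 140*y)/15


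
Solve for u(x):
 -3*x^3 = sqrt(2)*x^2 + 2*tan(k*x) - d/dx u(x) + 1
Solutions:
 u(x) = C1 + 3*x^4/4 + sqrt(2)*x^3/3 + x + 2*Piecewise((-log(cos(k*x))/k, Ne(k, 0)), (0, True))


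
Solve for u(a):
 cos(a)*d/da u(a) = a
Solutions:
 u(a) = C1 + Integral(a/cos(a), a)


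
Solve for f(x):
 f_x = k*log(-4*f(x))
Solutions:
 Integral(1/(log(-_y) + 2*log(2)), (_y, f(x))) = C1 + k*x


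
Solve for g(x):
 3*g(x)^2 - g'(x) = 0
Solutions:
 g(x) = -1/(C1 + 3*x)


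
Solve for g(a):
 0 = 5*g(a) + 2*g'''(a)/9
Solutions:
 g(a) = C3*exp(a*(-2^(2/3)*45^(1/3) + 3*5^(1/3)*6^(2/3))/8)*sin(3*2^(2/3)*3^(1/6)*5^(1/3)*a/4) + C4*exp(a*(-2^(2/3)*45^(1/3) + 3*5^(1/3)*6^(2/3))/8)*cos(3*2^(2/3)*3^(1/6)*5^(1/3)*a/4) + C5*exp(-a*(2^(2/3)*45^(1/3) + 3*5^(1/3)*6^(2/3))/8) + (C1*sin(3*2^(2/3)*3^(1/6)*5^(1/3)*a/4) + C2*cos(3*2^(2/3)*3^(1/6)*5^(1/3)*a/4))*exp(2^(2/3)*45^(1/3)*a/4)


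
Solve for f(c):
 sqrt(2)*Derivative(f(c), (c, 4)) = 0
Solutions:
 f(c) = C1 + C2*c + C3*c^2 + C4*c^3


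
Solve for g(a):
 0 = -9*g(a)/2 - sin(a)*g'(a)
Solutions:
 g(a) = C1*(cos(a) + 1)^(1/4)*(cos(a)^2 + 2*cos(a) + 1)/((cos(a) - 1)^(1/4)*(cos(a)^2 - 2*cos(a) + 1))


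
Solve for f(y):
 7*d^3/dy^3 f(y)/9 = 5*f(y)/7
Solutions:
 f(y) = C3*exp(315^(1/3)*y/7) + (C1*sin(3*3^(1/6)*35^(1/3)*y/14) + C2*cos(3*3^(1/6)*35^(1/3)*y/14))*exp(-315^(1/3)*y/14)


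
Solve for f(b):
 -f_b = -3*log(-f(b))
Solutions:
 -li(-f(b)) = C1 + 3*b


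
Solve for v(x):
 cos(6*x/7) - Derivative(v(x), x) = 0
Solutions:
 v(x) = C1 + 7*sin(6*x/7)/6


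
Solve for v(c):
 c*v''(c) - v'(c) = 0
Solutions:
 v(c) = C1 + C2*c^2


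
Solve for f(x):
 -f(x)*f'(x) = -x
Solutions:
 f(x) = -sqrt(C1 + x^2)
 f(x) = sqrt(C1 + x^2)


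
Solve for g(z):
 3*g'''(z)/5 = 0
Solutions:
 g(z) = C1 + C2*z + C3*z^2


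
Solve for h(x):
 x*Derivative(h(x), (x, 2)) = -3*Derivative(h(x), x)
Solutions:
 h(x) = C1 + C2/x^2


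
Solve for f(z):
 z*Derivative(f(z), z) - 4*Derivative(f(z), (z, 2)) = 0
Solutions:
 f(z) = C1 + C2*erfi(sqrt(2)*z/4)


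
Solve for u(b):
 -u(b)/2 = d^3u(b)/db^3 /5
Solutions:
 u(b) = C3*exp(-2^(2/3)*5^(1/3)*b/2) + (C1*sin(2^(2/3)*sqrt(3)*5^(1/3)*b/4) + C2*cos(2^(2/3)*sqrt(3)*5^(1/3)*b/4))*exp(2^(2/3)*5^(1/3)*b/4)


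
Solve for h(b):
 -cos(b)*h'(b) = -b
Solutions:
 h(b) = C1 + Integral(b/cos(b), b)


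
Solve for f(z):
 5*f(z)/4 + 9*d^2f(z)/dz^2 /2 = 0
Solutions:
 f(z) = C1*sin(sqrt(10)*z/6) + C2*cos(sqrt(10)*z/6)


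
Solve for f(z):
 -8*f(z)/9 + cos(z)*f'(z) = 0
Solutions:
 f(z) = C1*(sin(z) + 1)^(4/9)/(sin(z) - 1)^(4/9)


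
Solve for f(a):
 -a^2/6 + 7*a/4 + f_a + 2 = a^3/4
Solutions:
 f(a) = C1 + a^4/16 + a^3/18 - 7*a^2/8 - 2*a


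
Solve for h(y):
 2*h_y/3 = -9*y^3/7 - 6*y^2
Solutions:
 h(y) = C1 - 27*y^4/56 - 3*y^3


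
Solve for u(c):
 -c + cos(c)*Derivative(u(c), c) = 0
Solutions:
 u(c) = C1 + Integral(c/cos(c), c)


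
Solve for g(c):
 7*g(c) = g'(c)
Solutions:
 g(c) = C1*exp(7*c)


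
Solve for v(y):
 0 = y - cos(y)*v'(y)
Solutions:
 v(y) = C1 + Integral(y/cos(y), y)


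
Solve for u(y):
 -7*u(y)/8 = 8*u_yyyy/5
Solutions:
 u(y) = (C1*sin(35^(1/4)*y/4) + C2*cos(35^(1/4)*y/4))*exp(-35^(1/4)*y/4) + (C3*sin(35^(1/4)*y/4) + C4*cos(35^(1/4)*y/4))*exp(35^(1/4)*y/4)


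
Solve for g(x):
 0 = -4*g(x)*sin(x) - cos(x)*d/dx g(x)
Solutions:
 g(x) = C1*cos(x)^4


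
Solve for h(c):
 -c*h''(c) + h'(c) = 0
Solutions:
 h(c) = C1 + C2*c^2


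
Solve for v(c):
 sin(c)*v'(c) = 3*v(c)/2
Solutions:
 v(c) = C1*(cos(c) - 1)^(3/4)/(cos(c) + 1)^(3/4)


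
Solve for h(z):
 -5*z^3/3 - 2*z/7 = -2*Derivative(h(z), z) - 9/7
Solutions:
 h(z) = C1 + 5*z^4/24 + z^2/14 - 9*z/14


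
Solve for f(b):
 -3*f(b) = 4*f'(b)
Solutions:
 f(b) = C1*exp(-3*b/4)


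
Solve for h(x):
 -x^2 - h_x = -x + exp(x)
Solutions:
 h(x) = C1 - x^3/3 + x^2/2 - exp(x)


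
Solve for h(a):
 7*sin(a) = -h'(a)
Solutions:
 h(a) = C1 + 7*cos(a)


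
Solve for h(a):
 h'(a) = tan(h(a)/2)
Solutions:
 h(a) = -2*asin(C1*exp(a/2)) + 2*pi
 h(a) = 2*asin(C1*exp(a/2))


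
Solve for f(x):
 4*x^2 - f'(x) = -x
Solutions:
 f(x) = C1 + 4*x^3/3 + x^2/2


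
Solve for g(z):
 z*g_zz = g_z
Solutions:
 g(z) = C1 + C2*z^2


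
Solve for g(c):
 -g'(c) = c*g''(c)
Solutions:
 g(c) = C1 + C2*log(c)


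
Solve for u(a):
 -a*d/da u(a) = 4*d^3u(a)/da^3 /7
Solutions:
 u(a) = C1 + Integral(C2*airyai(-14^(1/3)*a/2) + C3*airybi(-14^(1/3)*a/2), a)


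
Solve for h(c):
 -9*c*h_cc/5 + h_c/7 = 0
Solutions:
 h(c) = C1 + C2*c^(68/63)


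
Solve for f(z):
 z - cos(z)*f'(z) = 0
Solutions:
 f(z) = C1 + Integral(z/cos(z), z)


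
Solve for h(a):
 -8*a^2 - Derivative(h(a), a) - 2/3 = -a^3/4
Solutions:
 h(a) = C1 + a^4/16 - 8*a^3/3 - 2*a/3


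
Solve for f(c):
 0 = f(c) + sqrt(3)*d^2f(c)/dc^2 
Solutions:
 f(c) = C1*sin(3^(3/4)*c/3) + C2*cos(3^(3/4)*c/3)


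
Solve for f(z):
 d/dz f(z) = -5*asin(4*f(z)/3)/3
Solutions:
 Integral(1/asin(4*_y/3), (_y, f(z))) = C1 - 5*z/3


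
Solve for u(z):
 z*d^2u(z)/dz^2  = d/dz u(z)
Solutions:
 u(z) = C1 + C2*z^2


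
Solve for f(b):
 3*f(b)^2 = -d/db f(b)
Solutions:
 f(b) = 1/(C1 + 3*b)


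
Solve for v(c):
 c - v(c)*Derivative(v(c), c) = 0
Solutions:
 v(c) = -sqrt(C1 + c^2)
 v(c) = sqrt(C1 + c^2)


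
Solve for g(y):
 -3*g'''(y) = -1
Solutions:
 g(y) = C1 + C2*y + C3*y^2 + y^3/18


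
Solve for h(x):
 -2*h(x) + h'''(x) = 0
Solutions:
 h(x) = C3*exp(2^(1/3)*x) + (C1*sin(2^(1/3)*sqrt(3)*x/2) + C2*cos(2^(1/3)*sqrt(3)*x/2))*exp(-2^(1/3)*x/2)


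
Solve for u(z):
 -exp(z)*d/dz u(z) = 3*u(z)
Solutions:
 u(z) = C1*exp(3*exp(-z))


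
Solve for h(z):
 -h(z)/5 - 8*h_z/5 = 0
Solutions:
 h(z) = C1*exp(-z/8)


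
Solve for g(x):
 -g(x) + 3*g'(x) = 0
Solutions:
 g(x) = C1*exp(x/3)


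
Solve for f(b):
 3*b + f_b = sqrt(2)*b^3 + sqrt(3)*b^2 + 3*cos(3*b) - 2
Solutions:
 f(b) = C1 + sqrt(2)*b^4/4 + sqrt(3)*b^3/3 - 3*b^2/2 - 2*b + sin(3*b)


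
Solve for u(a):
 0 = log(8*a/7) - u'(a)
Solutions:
 u(a) = C1 + a*log(a) - a + a*log(8/7)


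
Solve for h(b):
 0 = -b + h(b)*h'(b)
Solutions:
 h(b) = -sqrt(C1 + b^2)
 h(b) = sqrt(C1 + b^2)


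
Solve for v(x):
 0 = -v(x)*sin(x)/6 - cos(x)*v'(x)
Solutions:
 v(x) = C1*cos(x)^(1/6)


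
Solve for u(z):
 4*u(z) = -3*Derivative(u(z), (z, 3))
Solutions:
 u(z) = C3*exp(-6^(2/3)*z/3) + (C1*sin(2^(2/3)*3^(1/6)*z/2) + C2*cos(2^(2/3)*3^(1/6)*z/2))*exp(6^(2/3)*z/6)


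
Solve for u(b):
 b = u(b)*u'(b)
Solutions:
 u(b) = -sqrt(C1 + b^2)
 u(b) = sqrt(C1 + b^2)


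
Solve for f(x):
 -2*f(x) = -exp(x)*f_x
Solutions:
 f(x) = C1*exp(-2*exp(-x))


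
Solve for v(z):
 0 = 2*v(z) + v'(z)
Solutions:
 v(z) = C1*exp(-2*z)


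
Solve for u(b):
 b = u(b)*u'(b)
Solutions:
 u(b) = -sqrt(C1 + b^2)
 u(b) = sqrt(C1 + b^2)


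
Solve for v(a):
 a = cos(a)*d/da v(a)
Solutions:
 v(a) = C1 + Integral(a/cos(a), a)


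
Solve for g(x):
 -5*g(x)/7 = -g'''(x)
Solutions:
 g(x) = C3*exp(5^(1/3)*7^(2/3)*x/7) + (C1*sin(sqrt(3)*5^(1/3)*7^(2/3)*x/14) + C2*cos(sqrt(3)*5^(1/3)*7^(2/3)*x/14))*exp(-5^(1/3)*7^(2/3)*x/14)


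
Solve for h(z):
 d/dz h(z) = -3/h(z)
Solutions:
 h(z) = -sqrt(C1 - 6*z)
 h(z) = sqrt(C1 - 6*z)


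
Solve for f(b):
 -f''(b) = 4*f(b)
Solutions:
 f(b) = C1*sin(2*b) + C2*cos(2*b)


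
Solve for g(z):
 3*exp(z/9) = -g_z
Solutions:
 g(z) = C1 - 27*exp(z/9)


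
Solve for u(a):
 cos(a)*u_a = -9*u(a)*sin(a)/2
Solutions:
 u(a) = C1*cos(a)^(9/2)


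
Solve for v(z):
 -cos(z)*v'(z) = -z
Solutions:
 v(z) = C1 + Integral(z/cos(z), z)


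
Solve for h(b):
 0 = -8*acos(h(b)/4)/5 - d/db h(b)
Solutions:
 Integral(1/acos(_y/4), (_y, h(b))) = C1 - 8*b/5


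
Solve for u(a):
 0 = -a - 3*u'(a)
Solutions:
 u(a) = C1 - a^2/6


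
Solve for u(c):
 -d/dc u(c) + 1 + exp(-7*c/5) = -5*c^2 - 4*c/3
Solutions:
 u(c) = C1 + 5*c^3/3 + 2*c^2/3 + c - 5*exp(-7*c/5)/7


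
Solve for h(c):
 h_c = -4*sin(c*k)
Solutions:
 h(c) = C1 + 4*cos(c*k)/k


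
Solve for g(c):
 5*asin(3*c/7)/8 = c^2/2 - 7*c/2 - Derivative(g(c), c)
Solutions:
 g(c) = C1 + c^3/6 - 7*c^2/4 - 5*c*asin(3*c/7)/8 - 5*sqrt(49 - 9*c^2)/24


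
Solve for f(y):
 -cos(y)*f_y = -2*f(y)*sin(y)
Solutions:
 f(y) = C1/cos(y)^2


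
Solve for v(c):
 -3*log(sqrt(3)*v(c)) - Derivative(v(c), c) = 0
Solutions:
 2*Integral(1/(2*log(_y) + log(3)), (_y, v(c)))/3 = C1 - c


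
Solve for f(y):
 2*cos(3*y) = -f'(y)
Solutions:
 f(y) = C1 - 2*sin(3*y)/3


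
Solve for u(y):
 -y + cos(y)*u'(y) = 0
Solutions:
 u(y) = C1 + Integral(y/cos(y), y)


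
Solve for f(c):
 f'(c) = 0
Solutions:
 f(c) = C1


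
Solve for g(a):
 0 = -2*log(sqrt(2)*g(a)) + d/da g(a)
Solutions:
 -Integral(1/(2*log(_y) + log(2)), (_y, g(a))) = C1 - a


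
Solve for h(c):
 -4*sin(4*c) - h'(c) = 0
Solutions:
 h(c) = C1 + cos(4*c)


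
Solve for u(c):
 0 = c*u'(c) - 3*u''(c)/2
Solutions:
 u(c) = C1 + C2*erfi(sqrt(3)*c/3)


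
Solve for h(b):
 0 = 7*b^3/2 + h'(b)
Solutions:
 h(b) = C1 - 7*b^4/8


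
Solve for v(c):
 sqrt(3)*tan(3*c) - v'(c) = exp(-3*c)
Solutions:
 v(c) = C1 + sqrt(3)*log(tan(3*c)^2 + 1)/6 + exp(-3*c)/3


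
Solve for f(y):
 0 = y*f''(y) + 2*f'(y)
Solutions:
 f(y) = C1 + C2/y


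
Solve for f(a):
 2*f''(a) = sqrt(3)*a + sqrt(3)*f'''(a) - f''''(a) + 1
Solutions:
 f(a) = C1 + C2*a + sqrt(3)*a^3/12 + 5*a^2/8 + (C3*sin(sqrt(5)*a/2) + C4*cos(sqrt(5)*a/2))*exp(sqrt(3)*a/2)


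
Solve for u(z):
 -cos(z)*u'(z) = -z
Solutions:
 u(z) = C1 + Integral(z/cos(z), z)


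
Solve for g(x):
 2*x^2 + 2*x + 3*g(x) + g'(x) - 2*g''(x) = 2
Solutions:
 g(x) = C1*exp(-x) + C2*exp(3*x/2) - 2*x^2/3 - 2*x/9 - 4/27


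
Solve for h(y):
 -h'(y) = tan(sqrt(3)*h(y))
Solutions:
 h(y) = sqrt(3)*(pi - asin(C1*exp(-sqrt(3)*y)))/3
 h(y) = sqrt(3)*asin(C1*exp(-sqrt(3)*y))/3


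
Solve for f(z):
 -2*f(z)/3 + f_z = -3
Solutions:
 f(z) = C1*exp(2*z/3) + 9/2


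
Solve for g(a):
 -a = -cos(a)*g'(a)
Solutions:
 g(a) = C1 + Integral(a/cos(a), a)


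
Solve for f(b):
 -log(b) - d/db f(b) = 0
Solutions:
 f(b) = C1 - b*log(b) + b


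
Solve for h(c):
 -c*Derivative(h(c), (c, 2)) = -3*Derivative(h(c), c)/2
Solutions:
 h(c) = C1 + C2*c^(5/2)


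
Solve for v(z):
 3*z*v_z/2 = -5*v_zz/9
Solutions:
 v(z) = C1 + C2*erf(3*sqrt(15)*z/10)


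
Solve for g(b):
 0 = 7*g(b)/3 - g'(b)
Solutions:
 g(b) = C1*exp(7*b/3)


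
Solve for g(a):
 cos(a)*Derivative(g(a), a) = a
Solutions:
 g(a) = C1 + Integral(a/cos(a), a)


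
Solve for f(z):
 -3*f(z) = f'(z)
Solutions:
 f(z) = C1*exp(-3*z)


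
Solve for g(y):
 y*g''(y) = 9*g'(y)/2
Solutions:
 g(y) = C1 + C2*y^(11/2)


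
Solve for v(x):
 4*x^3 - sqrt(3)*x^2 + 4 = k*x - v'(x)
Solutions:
 v(x) = C1 + k*x^2/2 - x^4 + sqrt(3)*x^3/3 - 4*x


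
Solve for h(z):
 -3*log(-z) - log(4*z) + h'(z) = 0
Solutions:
 h(z) = C1 + 4*z*log(z) + z*(-4 + 2*log(2) + 3*I*pi)


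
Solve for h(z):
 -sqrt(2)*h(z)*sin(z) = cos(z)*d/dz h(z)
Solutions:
 h(z) = C1*cos(z)^(sqrt(2))


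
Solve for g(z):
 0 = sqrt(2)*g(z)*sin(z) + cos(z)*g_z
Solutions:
 g(z) = C1*cos(z)^(sqrt(2))


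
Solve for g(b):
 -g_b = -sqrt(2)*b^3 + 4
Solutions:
 g(b) = C1 + sqrt(2)*b^4/4 - 4*b


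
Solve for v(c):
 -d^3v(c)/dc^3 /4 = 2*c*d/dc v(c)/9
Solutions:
 v(c) = C1 + Integral(C2*airyai(-2*3^(1/3)*c/3) + C3*airybi(-2*3^(1/3)*c/3), c)


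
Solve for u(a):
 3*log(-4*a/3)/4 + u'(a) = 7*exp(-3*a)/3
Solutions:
 u(a) = C1 - 3*a*log(-a)/4 + 3*a*(-2*log(2) + 1 + log(3))/4 - 7*exp(-3*a)/9


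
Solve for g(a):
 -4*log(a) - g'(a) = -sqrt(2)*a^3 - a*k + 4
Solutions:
 g(a) = C1 + sqrt(2)*a^4/4 + a^2*k/2 - 4*a*log(a)


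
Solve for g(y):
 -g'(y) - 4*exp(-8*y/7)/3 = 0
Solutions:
 g(y) = C1 + 7*exp(-8*y/7)/6


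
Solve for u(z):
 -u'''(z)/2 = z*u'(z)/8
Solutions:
 u(z) = C1 + Integral(C2*airyai(-2^(1/3)*z/2) + C3*airybi(-2^(1/3)*z/2), z)


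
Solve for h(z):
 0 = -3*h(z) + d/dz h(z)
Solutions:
 h(z) = C1*exp(3*z)


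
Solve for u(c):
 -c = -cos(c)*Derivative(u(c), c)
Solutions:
 u(c) = C1 + Integral(c/cos(c), c)


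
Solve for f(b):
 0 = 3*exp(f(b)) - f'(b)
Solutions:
 f(b) = log(-1/(C1 + 3*b))


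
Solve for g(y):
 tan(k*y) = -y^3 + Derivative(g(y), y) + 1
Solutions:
 g(y) = C1 + y^4/4 - y + Piecewise((-log(cos(k*y))/k, Ne(k, 0)), (0, True))


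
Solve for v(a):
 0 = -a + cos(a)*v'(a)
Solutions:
 v(a) = C1 + Integral(a/cos(a), a)


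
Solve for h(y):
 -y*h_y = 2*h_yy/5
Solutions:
 h(y) = C1 + C2*erf(sqrt(5)*y/2)


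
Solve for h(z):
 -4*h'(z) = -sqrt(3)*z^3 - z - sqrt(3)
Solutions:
 h(z) = C1 + sqrt(3)*z^4/16 + z^2/8 + sqrt(3)*z/4


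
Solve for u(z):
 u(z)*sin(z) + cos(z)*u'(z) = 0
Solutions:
 u(z) = C1*cos(z)


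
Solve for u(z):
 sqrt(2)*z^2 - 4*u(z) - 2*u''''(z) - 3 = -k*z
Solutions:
 u(z) = k*z/4 + sqrt(2)*z^2/4 + (C1*sin(2^(3/4)*z/2) + C2*cos(2^(3/4)*z/2))*exp(-2^(3/4)*z/2) + (C3*sin(2^(3/4)*z/2) + C4*cos(2^(3/4)*z/2))*exp(2^(3/4)*z/2) - 3/4


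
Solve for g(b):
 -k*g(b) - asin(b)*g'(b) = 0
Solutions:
 g(b) = C1*exp(-k*Integral(1/asin(b), b))


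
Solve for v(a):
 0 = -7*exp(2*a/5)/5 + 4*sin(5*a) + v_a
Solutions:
 v(a) = C1 + 7*exp(2*a/5)/2 + 4*cos(5*a)/5


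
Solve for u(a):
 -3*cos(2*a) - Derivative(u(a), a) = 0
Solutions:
 u(a) = C1 - 3*sin(2*a)/2


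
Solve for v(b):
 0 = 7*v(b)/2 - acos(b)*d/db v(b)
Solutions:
 v(b) = C1*exp(7*Integral(1/acos(b), b)/2)


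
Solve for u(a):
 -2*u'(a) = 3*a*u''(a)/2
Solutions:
 u(a) = C1 + C2/a^(1/3)


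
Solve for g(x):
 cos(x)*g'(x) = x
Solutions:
 g(x) = C1 + Integral(x/cos(x), x)


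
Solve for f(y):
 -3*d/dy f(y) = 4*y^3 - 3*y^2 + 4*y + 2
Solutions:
 f(y) = C1 - y^4/3 + y^3/3 - 2*y^2/3 - 2*y/3


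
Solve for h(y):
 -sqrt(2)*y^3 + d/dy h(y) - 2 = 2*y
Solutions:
 h(y) = C1 + sqrt(2)*y^4/4 + y^2 + 2*y


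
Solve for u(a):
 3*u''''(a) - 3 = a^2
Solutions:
 u(a) = C1 + C2*a + C3*a^2 + C4*a^3 + a^6/1080 + a^4/24


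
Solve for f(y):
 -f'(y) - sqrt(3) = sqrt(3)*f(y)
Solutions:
 f(y) = C1*exp(-sqrt(3)*y) - 1


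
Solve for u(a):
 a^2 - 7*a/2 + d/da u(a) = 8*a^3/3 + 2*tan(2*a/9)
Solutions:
 u(a) = C1 + 2*a^4/3 - a^3/3 + 7*a^2/4 - 9*log(cos(2*a/9))


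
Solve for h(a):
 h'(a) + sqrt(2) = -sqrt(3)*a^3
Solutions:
 h(a) = C1 - sqrt(3)*a^4/4 - sqrt(2)*a


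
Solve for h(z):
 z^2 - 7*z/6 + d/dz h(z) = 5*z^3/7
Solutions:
 h(z) = C1 + 5*z^4/28 - z^3/3 + 7*z^2/12


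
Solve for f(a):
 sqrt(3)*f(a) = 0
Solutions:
 f(a) = 0


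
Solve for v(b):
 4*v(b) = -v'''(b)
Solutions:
 v(b) = C3*exp(-2^(2/3)*b) + (C1*sin(2^(2/3)*sqrt(3)*b/2) + C2*cos(2^(2/3)*sqrt(3)*b/2))*exp(2^(2/3)*b/2)


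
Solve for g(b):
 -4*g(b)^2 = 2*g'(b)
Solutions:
 g(b) = 1/(C1 + 2*b)


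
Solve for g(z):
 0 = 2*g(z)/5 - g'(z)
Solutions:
 g(z) = C1*exp(2*z/5)


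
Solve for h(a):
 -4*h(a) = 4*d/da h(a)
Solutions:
 h(a) = C1*exp(-a)


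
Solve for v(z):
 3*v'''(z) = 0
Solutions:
 v(z) = C1 + C2*z + C3*z^2


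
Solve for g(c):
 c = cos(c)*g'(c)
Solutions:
 g(c) = C1 + Integral(c/cos(c), c)


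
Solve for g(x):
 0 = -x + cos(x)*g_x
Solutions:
 g(x) = C1 + Integral(x/cos(x), x)


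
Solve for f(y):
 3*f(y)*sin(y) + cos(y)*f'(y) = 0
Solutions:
 f(y) = C1*cos(y)^3


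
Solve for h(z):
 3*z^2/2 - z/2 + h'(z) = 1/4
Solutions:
 h(z) = C1 - z^3/2 + z^2/4 + z/4


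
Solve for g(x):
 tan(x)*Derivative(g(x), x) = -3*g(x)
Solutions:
 g(x) = C1/sin(x)^3


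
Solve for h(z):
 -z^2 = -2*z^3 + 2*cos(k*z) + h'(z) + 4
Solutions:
 h(z) = C1 + z^4/2 - z^3/3 - 4*z - 2*sin(k*z)/k


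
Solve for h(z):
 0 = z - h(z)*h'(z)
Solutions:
 h(z) = -sqrt(C1 + z^2)
 h(z) = sqrt(C1 + z^2)


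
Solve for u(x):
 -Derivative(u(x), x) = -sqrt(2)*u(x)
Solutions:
 u(x) = C1*exp(sqrt(2)*x)


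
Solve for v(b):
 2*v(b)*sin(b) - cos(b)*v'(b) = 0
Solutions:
 v(b) = C1/cos(b)^2


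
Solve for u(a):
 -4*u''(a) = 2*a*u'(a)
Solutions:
 u(a) = C1 + C2*erf(a/2)


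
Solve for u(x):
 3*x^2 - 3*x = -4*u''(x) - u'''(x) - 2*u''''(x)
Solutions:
 u(x) = C1 + C2*x - x^4/16 + 3*x^3/16 + 15*x^2/64 + (C3*sin(sqrt(31)*x/4) + C4*cos(sqrt(31)*x/4))*exp(-x/4)
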